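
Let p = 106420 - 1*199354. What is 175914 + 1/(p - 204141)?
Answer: 52259651549/297075 ≈ 1.7591e+5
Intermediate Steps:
p = -92934 (p = 106420 - 199354 = -92934)
175914 + 1/(p - 204141) = 175914 + 1/(-92934 - 204141) = 175914 + 1/(-297075) = 175914 - 1/297075 = 52259651549/297075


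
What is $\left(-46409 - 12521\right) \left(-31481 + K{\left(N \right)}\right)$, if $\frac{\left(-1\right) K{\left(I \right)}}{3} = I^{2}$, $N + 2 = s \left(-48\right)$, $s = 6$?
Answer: $16723214330$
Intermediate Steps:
$N = -290$ ($N = -2 + 6 \left(-48\right) = -2 - 288 = -290$)
$K{\left(I \right)} = - 3 I^{2}$
$\left(-46409 - 12521\right) \left(-31481 + K{\left(N \right)}\right) = \left(-46409 - 12521\right) \left(-31481 - 3 \left(-290\right)^{2}\right) = - 58930 \left(-31481 - 252300\right) = \left(-58930\right) \left(-283781\right) = 16723214330$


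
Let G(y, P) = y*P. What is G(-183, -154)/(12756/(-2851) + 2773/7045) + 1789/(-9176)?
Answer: -472196762357443/68369706152 ≈ -6906.5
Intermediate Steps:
G(y, P) = P*y
G(-183, -154)/(12756/(-2851) + 2773/7045) + 1789/(-9176) = (-154*(-183))/(12756/(-2851) + 2773/7045) + 1789/(-9176) = 28182/(12756*(-1/2851) + 2773*(1/7045)) + 1789*(-1/9176) = 28182/(-12756/2851 + 2773/7045) - 1789/9176 = 28182/(-81960197/20085295) - 1789/9176 = 28182*(-20085295/81960197) - 1789/9176 = -51458525790/7450927 - 1789/9176 = -472196762357443/68369706152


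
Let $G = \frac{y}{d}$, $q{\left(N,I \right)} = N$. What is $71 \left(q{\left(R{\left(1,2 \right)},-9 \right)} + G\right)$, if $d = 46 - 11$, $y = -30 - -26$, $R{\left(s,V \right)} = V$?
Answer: $\frac{4686}{35} \approx 133.89$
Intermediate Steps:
$y = -4$ ($y = -30 + 26 = -4$)
$d = 35$ ($d = 46 - 11 = 35$)
$G = - \frac{4}{35} \approx -0.11429$
$71 \left(q{\left(R{\left(1,2 \right)},-9 \right)} + G\right) = 71 \left(2 - \frac{4}{35}\right) = 71 \cdot \frac{66}{35} = \frac{4686}{35}$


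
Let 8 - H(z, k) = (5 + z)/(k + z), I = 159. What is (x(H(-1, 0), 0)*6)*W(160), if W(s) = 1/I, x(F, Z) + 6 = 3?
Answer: -6/53 ≈ -0.11321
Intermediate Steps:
H(z, k) = 8 - (5 + z)/(k + z)
x(F, Z) = -3 (x(F, Z) = -6 + 3 = -3)
W(s) = 1/159
(x(H(-1, 0), 0)*6)*W(160) = -3*6*(1/159) = -18*1/159 = -6/53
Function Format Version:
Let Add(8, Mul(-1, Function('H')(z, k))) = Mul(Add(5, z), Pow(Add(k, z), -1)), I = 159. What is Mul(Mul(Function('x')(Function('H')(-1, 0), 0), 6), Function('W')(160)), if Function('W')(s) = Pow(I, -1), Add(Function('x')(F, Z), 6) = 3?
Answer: Rational(-6, 53) ≈ -0.11321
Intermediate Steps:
Function('H')(z, k) = Add(8, Mul(-1, Pow(Add(k, z), -1), Add(5, z))) (Function('H')(z, k) = Add(8, Mul(-1, Mul(Add(5, z), Pow(Add(k, z), -1)))) = Add(8, Mul(-1, Mul(Pow(Add(k, z), -1), Add(5, z)))) = Add(8, Mul(-1, Pow(Add(k, z), -1), Add(5, z))))
Function('x')(F, Z) = -3 (Function('x')(F, Z) = Add(-6, 3) = -3)
Function('W')(s) = Rational(1, 159) (Function('W')(s) = Pow(159, -1) = Rational(1, 159))
Mul(Mul(Function('x')(Function('H')(-1, 0), 0), 6), Function('W')(160)) = Mul(Mul(-3, 6), Rational(1, 159)) = Mul(-18, Rational(1, 159)) = Rational(-6, 53)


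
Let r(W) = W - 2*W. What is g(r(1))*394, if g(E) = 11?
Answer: 4334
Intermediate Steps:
r(W) = -W
g(r(1))*394 = 11*394 = 4334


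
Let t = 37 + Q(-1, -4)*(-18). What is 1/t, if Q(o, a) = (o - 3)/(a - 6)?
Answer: 5/149 ≈ 0.033557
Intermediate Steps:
Q(o, a) = (-3 + o)/(-6 + a)
t = 149/5 (t = 37 + ((-3 - 1)/(-6 - 4))*(-18) = 37 + (-4/(-10))*(-18) = 37 - ⅒*(-4)*(-18) = 37 + (⅖)*(-18) = 37 - 36/5 = 149/5 ≈ 29.800)
1/t = 1/(149/5) = 5/149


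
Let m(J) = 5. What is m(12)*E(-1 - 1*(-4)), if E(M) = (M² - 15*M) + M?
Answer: -165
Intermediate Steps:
E(M) = M² - 14*M
m(12)*E(-1 - 1*(-4)) = 5*((-1 - 1*(-4))*(-14 + (-1 - 1*(-4)))) = 5*((-1 + 4)*(-14 + (-1 + 4))) = 5*(3*(-14 + 3)) = 5*(3*(-11)) = 5*(-33) = -165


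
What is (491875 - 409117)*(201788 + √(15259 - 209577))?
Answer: 16699571304 + 82758*I*√194318 ≈ 1.67e+10 + 3.6481e+7*I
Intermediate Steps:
(491875 - 409117)*(201788 + √(15259 - 209577)) = 82758*(201788 + √(-194318)) = 82758*(201788 + I*√194318) = 16699571304 + 82758*I*√194318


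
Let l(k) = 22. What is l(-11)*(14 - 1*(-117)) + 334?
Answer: 3216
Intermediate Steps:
l(-11)*(14 - 1*(-117)) + 334 = 22*(14 - 1*(-117)) + 334 = 22*(14 + 117) + 334 = 22*131 + 334 = 2882 + 334 = 3216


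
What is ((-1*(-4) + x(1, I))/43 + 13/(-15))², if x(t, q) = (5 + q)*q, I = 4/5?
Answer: 4609609/10400625 ≈ 0.44320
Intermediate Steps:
I = ⅘ (I = 4*(⅕) = ⅘ ≈ 0.80000)
x(t, q) = q*(5 + q)
((-1*(-4) + x(1, I))/43 + 13/(-15))² = ((-1*(-4) + 4*(5 + ⅘)/5)/43 + 13/(-15))² = ((4 + (⅘)*(29/5))*(1/43) + 13*(-1/15))² = ((4 + 116/25)*(1/43) - 13/15)² = ((216/25)*(1/43) - 13/15)² = (216/1075 - 13/15)² = (-2147/3225)² = 4609609/10400625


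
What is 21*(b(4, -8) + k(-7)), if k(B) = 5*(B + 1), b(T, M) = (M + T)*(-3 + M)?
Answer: 294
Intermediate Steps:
b(T, M) = (-3 + M)*(M + T)
k(B) = 5 + 5*B (k(B) = 5*(1 + B) = 5 + 5*B)
21*(b(4, -8) + k(-7)) = 21*(((-8)² - 3*(-8) - 3*4 - 8*4) + (5 + 5*(-7))) = 21*((64 + 24 - 12 - 32) + (5 - 35)) = 21*(44 - 30) = 21*14 = 294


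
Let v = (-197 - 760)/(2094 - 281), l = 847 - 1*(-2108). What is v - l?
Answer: -5358372/1813 ≈ -2955.5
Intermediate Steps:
l = 2955 (l = 847 + 2108 = 2955)
v = -957/1813 ≈ -0.52785
v - l = -957/1813 - 1*2955 = -957/1813 - 2955 = -5358372/1813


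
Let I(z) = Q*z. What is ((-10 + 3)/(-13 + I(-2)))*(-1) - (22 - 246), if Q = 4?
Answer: 671/3 ≈ 223.67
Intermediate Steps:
I(z) = 4*z
((-10 + 3)/(-13 + I(-2)))*(-1) - (22 - 246) = ((-10 + 3)/(-13 + 4*(-2)))*(-1) - (22 - 246) = -7/(-13 - 8)*(-1) - 1*(-224) = -7/(-21)*(-1) + 224 = -7*(-1/21)*(-1) + 224 = (⅓)*(-1) + 224 = -⅓ + 224 = 671/3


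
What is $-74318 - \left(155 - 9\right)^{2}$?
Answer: $-95634$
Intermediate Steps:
$-74318 - \left(155 - 9\right)^{2} = -74318 - 146^{2} = -74318 - 21316 = -95634$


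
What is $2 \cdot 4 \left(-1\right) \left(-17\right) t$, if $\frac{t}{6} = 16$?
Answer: $13056$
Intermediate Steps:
$t = 96$ ($t = 6 \cdot 16 = 96$)
$2 \cdot 4 \left(-1\right) \left(-17\right) t = 2 \cdot 4 \left(-1\right) \left(-17\right) 96 = 8 \left(-1\right) \left(-17\right) 96 = \left(-8\right) \left(-17\right) 96 = 136 \cdot 96 = 13056$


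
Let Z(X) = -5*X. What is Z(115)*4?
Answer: -2300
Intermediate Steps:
Z(115)*4 = -5*115*4 = -575*4 = -2300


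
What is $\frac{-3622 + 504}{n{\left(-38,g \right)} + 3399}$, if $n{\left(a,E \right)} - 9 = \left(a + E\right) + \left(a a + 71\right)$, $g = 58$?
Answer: $- \frac{3118}{4943} \approx -0.63079$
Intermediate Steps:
$n{\left(a,E \right)} = 80 + E + a + a^{2}$ ($n{\left(a,E \right)} = 9 + \left(\left(a + E\right) + \left(a a + 71\right)\right) = 9 + \left(\left(E + a\right) + \left(a^{2} + 71\right)\right) = 9 + \left(\left(E + a\right) + \left(71 + a^{2}\right)\right) = 9 + \left(71 + E + a + a^{2}\right) = 80 + E + a + a^{2}$)
$\frac{-3622 + 504}{n{\left(-38,g \right)} + 3399} = \frac{-3622 + 504}{\left(80 + 58 - 38 + \left(-38\right)^{2}\right) + 3399} = - \frac{3118}{\left(80 + 58 - 38 + 1444\right) + 3399} = - \frac{3118}{1544 + 3399} = - \frac{3118}{4943}$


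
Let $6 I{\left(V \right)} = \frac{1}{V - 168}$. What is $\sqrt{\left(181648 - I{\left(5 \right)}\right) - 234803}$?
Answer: $\frac{i \sqrt{50841906042}}{978} \approx 230.55 i$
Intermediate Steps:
$I{\left(V \right)} = \frac{1}{6 \left(-168 + V\right)}$ ($I{\left(V \right)} = \frac{1}{6 \left(V - 168\right)} = \frac{1}{6 \left(-168 + V\right)}$)
$\sqrt{\left(181648 - I{\left(5 \right)}\right) - 234803} = \sqrt{\left(181648 - \frac{1}{6 \left(-168 + 5\right)}\right) - 234803} = \sqrt{\left(181648 - \frac{1}{6 \left(-163\right)}\right) - 234803} = \sqrt{\left(181648 - \frac{1}{6} \left(- \frac{1}{163}\right)\right) - 234803} = \sqrt{\left(181648 - - \frac{1}{978}\right) - 234803} = \sqrt{\left(181648 + \frac{1}{978}\right) - 234803} = \sqrt{\frac{177651745}{978} - 234803} = \sqrt{- \frac{51985589}{978}} = \frac{i \sqrt{50841906042}}{978}$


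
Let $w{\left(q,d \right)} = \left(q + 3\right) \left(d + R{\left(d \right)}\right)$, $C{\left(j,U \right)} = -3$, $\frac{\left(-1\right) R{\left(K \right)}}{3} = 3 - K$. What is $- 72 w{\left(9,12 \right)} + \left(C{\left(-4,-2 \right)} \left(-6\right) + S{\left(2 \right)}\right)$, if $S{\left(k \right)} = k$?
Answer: $-33676$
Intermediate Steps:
$R{\left(K \right)} = -9 + 3 K$ ($R{\left(K \right)} = - 3 \left(3 - K\right) = -9 + 3 K$)
$w{\left(q,d \right)} = \left(-9 + 4 d\right) \left(3 + q\right)$ ($w{\left(q,d \right)} = \left(q + 3\right) \left(d + \left(-9 + 3 d\right)\right) = \left(3 + q\right) \left(-9 + 4 d\right) = \left(-9 + 4 d\right) \left(3 + q\right)$)
$- 72 w{\left(9,12 \right)} + \left(C{\left(-4,-2 \right)} \left(-6\right) + S{\left(2 \right)}\right) = - 72 \left(-27 - 81 + 12 \cdot 12 + 4 \cdot 12 \cdot 9\right) + \left(\left(-3\right) \left(-6\right) + 2\right) = - 72 \left(-27 - 81 + 144 + 432\right) + \left(18 + 2\right) = \left(-72\right) 468 + 20 = -33696 + 20 = -33676$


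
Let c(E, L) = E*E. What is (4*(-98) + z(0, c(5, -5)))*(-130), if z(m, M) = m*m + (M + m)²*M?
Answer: -1980290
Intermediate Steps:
c(E, L) = E²
z(m, M) = m² + M*(M + m)²
(4*(-98) + z(0, c(5, -5)))*(-130) = (4*(-98) + (0² + 5²*(5² + 0)²))*(-130) = (-392 + (0 + 25*(25 + 0)²))*(-130) = (-392 + (0 + 25*25²))*(-130) = (-392 + (0 + 25*625))*(-130) = (-392 + (0 + 15625))*(-130) = (-392 + 15625)*(-130) = 15233*(-130) = -1980290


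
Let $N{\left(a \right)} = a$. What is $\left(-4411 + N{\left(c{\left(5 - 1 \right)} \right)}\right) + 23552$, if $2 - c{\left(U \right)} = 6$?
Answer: $19137$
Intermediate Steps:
$c{\left(U \right)} = -4$ ($c{\left(U \right)} = 2 - 6 = -4$)
$\left(-4411 + N{\left(c{\left(5 - 1 \right)} \right)}\right) + 23552 = \left(-4411 - 4\right) + 23552 = -4415 + 23552 = 19137$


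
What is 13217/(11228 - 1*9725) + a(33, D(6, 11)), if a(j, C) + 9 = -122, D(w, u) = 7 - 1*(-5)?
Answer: -183676/1503 ≈ -122.21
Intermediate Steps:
D(w, u) = 12 (D(w, u) = 7 + 5 = 12)
a(j, C) = -131 (a(j, C) = -9 - 122 = -131)
13217/(11228 - 1*9725) + a(33, D(6, 11)) = 13217/(11228 - 1*9725) - 131 = 13217/(11228 - 9725) - 131 = 13217/1503 - 131 = -183676/1503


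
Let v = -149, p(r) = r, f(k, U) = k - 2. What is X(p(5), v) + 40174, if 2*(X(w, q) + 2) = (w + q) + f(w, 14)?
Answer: 80203/2 ≈ 40102.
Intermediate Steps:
f(k, U) = -2 + k
X(w, q) = -3 + w + q/2 (X(w, q) = -2 + ((w + q) + (-2 + w))/2 = -2 + ((q + w) + (-2 + w))/2 = -2 + (-2 + q + 2*w)/2 = -2 + (-1 + w + q/2) = -3 + w + q/2)
X(p(5), v) + 40174 = (-3 + 5 + (½)*(-149)) + 40174 = (-3 + 5 - 149/2) + 40174 = -145/2 + 40174 = 80203/2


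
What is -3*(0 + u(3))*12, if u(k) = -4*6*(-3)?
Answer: -2592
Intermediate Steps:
u(k) = 72 (u(k) = -24*(-3) = 72)
-3*(0 + u(3))*12 = -3*(0 + 72)*12 = -3*72*12 = -216*12 = -2592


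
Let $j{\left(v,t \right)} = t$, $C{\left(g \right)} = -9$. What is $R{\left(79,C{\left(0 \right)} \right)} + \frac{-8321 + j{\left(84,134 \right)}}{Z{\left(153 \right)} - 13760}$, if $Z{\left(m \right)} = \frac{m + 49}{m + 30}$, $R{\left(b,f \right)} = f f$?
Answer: $\frac{205446339}{2517878} \approx 81.595$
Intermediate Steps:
$R{\left(b,f \right)} = f^{2}$
$Z{\left(m \right)} = \frac{49 + m}{30 + m}$
$R{\left(79,C{\left(0 \right)} \right)} + \frac{-8321 + j{\left(84,134 \right)}}{Z{\left(153 \right)} - 13760} = \left(-9\right)^{2} + \frac{-8321 + 134}{\frac{49 + 153}{30 + 153} - 13760} = 81 - \frac{8187}{\frac{1}{183} \cdot 202 - 13760} = 81 - \frac{8187}{\frac{202}{183} - 13760} = 81 - \frac{8187}{- \frac{2517878}{183}} = 81 - - \frac{1498221}{2517878} = 81 + \frac{1498221}{2517878} = \frac{205446339}{2517878}$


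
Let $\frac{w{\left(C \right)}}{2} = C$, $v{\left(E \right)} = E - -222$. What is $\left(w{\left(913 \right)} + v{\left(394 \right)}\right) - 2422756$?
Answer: $-2420314$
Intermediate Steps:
$v{\left(E \right)} = 222 + E$ ($v{\left(E \right)} = E + 222 = 222 + E$)
$w{\left(C \right)} = 2 C$
$\left(w{\left(913 \right)} + v{\left(394 \right)}\right) - 2422756 = \left(2 \cdot 913 + \left(222 + 394\right)\right) - 2422756 = \left(1826 + 616\right) - 2422756 = 2442 - 2422756 = -2420314$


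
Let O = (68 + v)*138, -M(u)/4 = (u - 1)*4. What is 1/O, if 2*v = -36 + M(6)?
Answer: 1/1380 ≈ 0.00072464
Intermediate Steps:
M(u) = 16 - 16*u (M(u) = -4*(u - 1)*4 = -4*(-1 + u)*4 = -4*(-4 + 4*u) = 16 - 16*u)
v = -58 (v = (-36 + (16 - 16*6))/2 = (-36 + (16 - 96))/2 = (-36 - 80)/2 = (½)*(-116) = -58)
O = 1380 (O = (68 - 58)*138 = 10*138 = 1380)
1/O = 1/1380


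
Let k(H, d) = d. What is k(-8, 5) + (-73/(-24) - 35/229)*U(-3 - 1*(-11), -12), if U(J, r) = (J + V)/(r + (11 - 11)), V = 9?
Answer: 59851/65952 ≈ 0.90749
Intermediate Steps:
U(J, r) = (9 + J)/r (U(J, r) = (J + 9)/(r + (11 - 11)) = (9 + J)/(r + 0) = (9 + J)/r)
k(-8, 5) + (-73/(-24) - 35/229)*U(-3 - 1*(-11), -12) = 5 + (-73/(-24) - 35/229)*((9 + (-3 - 1*(-11)))/(-12)) = 5 + (-73*(-1/24) - 35*1/229)*(-(9 + (-3 + 11))/12) = 5 + (73/24 - 35/229)*(-(9 + 8)/12) = 5 + 15877*(-1/12*17)/5496 = 5 + (15877/5496)*(-17/12) = 5 - 269909/65952 = 59851/65952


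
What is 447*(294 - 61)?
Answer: 104151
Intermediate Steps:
447*(294 - 61) = 447*233 = 104151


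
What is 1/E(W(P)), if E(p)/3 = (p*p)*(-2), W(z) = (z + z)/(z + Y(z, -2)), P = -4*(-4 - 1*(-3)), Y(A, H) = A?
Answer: -⅙ ≈ -0.16667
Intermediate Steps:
P = 4 (P = -4*(-4 + 3) = -4*(-1) = 4)
W(z) = 1 (W(z) = (z + z)/(z + z) = (2*z)/((2*z)) = (2*z)*(1/(2*z)) = 1)
E(p) = -6*p² (E(p) = 3*((p*p)*(-2)) = 3*(p²*(-2)) = 3*(-2*p²) = -6*p²)
1/E(W(P)) = 1/(-6*1²) = 1/(-6*1) = 1/(-6) = -⅙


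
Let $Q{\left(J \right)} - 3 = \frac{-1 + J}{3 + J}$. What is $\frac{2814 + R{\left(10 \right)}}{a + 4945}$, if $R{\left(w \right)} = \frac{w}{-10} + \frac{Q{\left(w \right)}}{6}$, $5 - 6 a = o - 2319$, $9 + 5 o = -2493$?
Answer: $\frac{548655}{1056068} \approx 0.51953$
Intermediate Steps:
$o = - \frac{2502}{5}$ ($o = - \frac{9}{5} + \frac{1}{5} \left(-2493\right) = - \frac{9}{5} - \frac{2493}{5} = - \frac{2502}{5} \approx -500.4$)
$Q{\left(J \right)} = 3 + \frac{-1 + J}{3 + J}$
$a = \frac{7061}{15}$ ($a = \frac{5}{6} - \frac{- \frac{2502}{5} - 2319}{6} = \frac{5}{6} - - \frac{4699}{10} = \frac{5}{6} + \frac{4699}{10} = \frac{7061}{15} \approx 470.73$)
$R{\left(w \right)} = - \frac{w}{10} + \frac{2 \left(2 + w\right)}{3 \left(3 + w\right)}$ ($R{\left(w \right)} = \frac{w}{-10} + \frac{4 \frac{1}{3 + w} \left(2 + w\right)}{6} = w \left(- \frac{1}{10}\right) + \frac{4 \left(2 + w\right)}{3 + w} \frac{1}{6} = - \frac{w}{10} + \frac{2 \left(2 + w\right)}{3 \left(3 + w\right)}$)
$\frac{2814 + R{\left(10 \right)}}{a + 4945} = \frac{2814 + \frac{40 - 3 \cdot 10^{2} + 11 \cdot 10}{30 \left(3 + 10\right)}}{\frac{7061}{15} + 4945} = \frac{2814 + \frac{40 - 300 + 110}{30 \cdot 13}}{\frac{81236}{15}} = \left(2814 + \frac{1}{30} \cdot \frac{1}{13} \left(40 - 300 + 110\right)\right) \frac{15}{81236} = \left(2814 + \frac{1}{30} \cdot \frac{1}{13} \left(-150\right)\right) \frac{15}{81236} = \left(2814 - \frac{5}{13}\right) \frac{15}{81236} = \frac{36577}{13} \cdot \frac{15}{81236} = \frac{548655}{1056068}$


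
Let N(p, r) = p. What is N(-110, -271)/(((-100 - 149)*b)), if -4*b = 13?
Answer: -440/3237 ≈ -0.13593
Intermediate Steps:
b = -13/4 (b = -¼*13 = -13/4 ≈ -3.2500)
N(-110, -271)/(((-100 - 149)*b)) = -110*(-4/(13*(-100 - 149))) = -110/((-249*(-13/4))) = -110/3237/4 = -110*4/3237 = -440/3237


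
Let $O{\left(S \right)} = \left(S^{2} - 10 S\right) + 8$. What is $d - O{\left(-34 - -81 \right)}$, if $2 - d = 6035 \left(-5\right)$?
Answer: $28430$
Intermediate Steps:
$O{\left(S \right)} = 8 + S^{2} - 10 S$
$d = 30177$ ($d = 2 - 6035 \left(-5\right) = 2 - -30175 = 2 + 30175 = 30177$)
$d - O{\left(-34 - -81 \right)} = 30177 - \left(8 + \left(-34 - -81\right)^{2} - 10 \left(-34 - -81\right)\right) = 30177 - \left(8 + \left(-34 + 81\right)^{2} - 10 \left(-34 + 81\right)\right) = 30177 - \left(8 + 47^{2} - 470\right) = 30177 - \left(8 + 2209 - 470\right) = 30177 - 1747 = 28430$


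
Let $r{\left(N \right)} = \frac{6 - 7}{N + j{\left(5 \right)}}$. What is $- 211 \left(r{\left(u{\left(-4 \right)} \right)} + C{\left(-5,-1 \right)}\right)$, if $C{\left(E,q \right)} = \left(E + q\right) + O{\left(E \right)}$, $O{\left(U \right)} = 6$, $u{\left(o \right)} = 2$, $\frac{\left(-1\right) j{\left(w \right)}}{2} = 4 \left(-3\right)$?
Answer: $\frac{211}{26} \approx 8.1154$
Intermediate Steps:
$j{\left(w \right)} = 24$ ($j{\left(w \right)} = - 2 \cdot 4 \left(-3\right) = \left(-2\right) \left(-12\right) = 24$)
$C{\left(E,q \right)} = 6 + E + q$ ($C{\left(E,q \right)} = \left(E + q\right) + 6 = 6 + E + q$)
$r{\left(N \right)} = - \frac{1}{24 + N}$ ($r{\left(N \right)} = \frac{6 - 7}{N + 24} = - \frac{1}{24 + N}$)
$- 211 \left(r{\left(u{\left(-4 \right)} \right)} + C{\left(-5,-1 \right)}\right) = - 211 \left(- \frac{1}{24 + 2} - 0\right) = - 211 \left(- \frac{1}{26} + 0\right) = \left(-211\right) \left(- \frac{1}{26}\right) = \frac{211}{26}$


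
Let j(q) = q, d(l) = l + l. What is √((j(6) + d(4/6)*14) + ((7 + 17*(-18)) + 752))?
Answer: √4299/3 ≈ 21.856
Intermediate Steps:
d(l) = 2*l
√((j(6) + d(4/6)*14) + ((7 + 17*(-18)) + 752)) = √((6 + (2*(4/6))*14) + ((7 + 17*(-18)) + 752)) = √((6 + (2*(4*(⅙)))*14) + ((7 - 306) + 752)) = √((6 + (2*(⅔))*14) + (-299 + 752)) = √((6 + (4/3)*14) + 453) = √((6 + 56/3) + 453) = √(74/3 + 453) = √(1433/3) = √4299/3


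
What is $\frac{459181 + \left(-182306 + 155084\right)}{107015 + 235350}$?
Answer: $\frac{431959}{342365} \approx 1.2617$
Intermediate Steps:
$\frac{459181 + \left(-182306 + 155084\right)}{107015 + 235350} = \frac{459181 - 27222}{342365} = 431959 \cdot \frac{1}{342365} = \frac{431959}{342365}$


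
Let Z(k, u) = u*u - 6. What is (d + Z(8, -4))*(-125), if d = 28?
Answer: -4750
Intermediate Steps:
Z(k, u) = -6 + u² (Z(k, u) = u² - 6 = -6 + u²)
(d + Z(8, -4))*(-125) = (28 + (-6 + (-4)²))*(-125) = (28 + (-6 + 16))*(-125) = (28 + 10)*(-125) = 38*(-125) = -4750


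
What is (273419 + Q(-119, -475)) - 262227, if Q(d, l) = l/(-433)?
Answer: 4846611/433 ≈ 11193.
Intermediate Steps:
Q(d, l) = -l/433 (Q(d, l) = l*(-1/433) = -l/433)
(273419 + Q(-119, -475)) - 262227 = (273419 - 1/433*(-475)) - 262227 = (273419 + 475/433) - 262227 = 118390902/433 - 262227 = 4846611/433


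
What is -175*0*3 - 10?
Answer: -10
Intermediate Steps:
-175*0*3 - 10 = -175*0 - 10 = -35*0 - 10 = 0 - 10 = -10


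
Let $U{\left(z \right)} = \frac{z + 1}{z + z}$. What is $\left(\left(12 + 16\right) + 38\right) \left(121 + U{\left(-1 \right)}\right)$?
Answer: $7986$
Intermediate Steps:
$U{\left(z \right)} = \frac{1 + z}{2 z}$
$\left(\left(12 + 16\right) + 38\right) \left(121 + U{\left(-1 \right)}\right) = \left(\left(12 + 16\right) + 38\right) \left(121 + \frac{1 - 1}{2 \left(-1\right)}\right) = \left(28 + 38\right) \left(121 + \frac{1}{2} \left(-1\right) 0\right) = 66 \left(121 + 0\right) = 66 \cdot 121 = 7986$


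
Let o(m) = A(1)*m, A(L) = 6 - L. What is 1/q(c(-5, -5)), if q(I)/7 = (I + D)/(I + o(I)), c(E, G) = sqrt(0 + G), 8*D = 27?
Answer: 48*sqrt(5)/(7*(-27*I + 8*sqrt(5))) ≈ 0.26147 + 0.39465*I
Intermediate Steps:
D = 27/8 (D = (1/8)*27 = 27/8 ≈ 3.3750)
o(m) = 5*m (o(m) = (6 - 1*1)*m = (6 - 1)*m = 5*m)
c(E, G) = sqrt(G)
q(I) = 7*(27/8 + I)/(6*I) (q(I) = 7*((I + 27/8)/(I + 5*I)) = 7*((27/8 + I)/((6*I))) = 7*((27/8 + I)*(1/(6*I))) = 7*((27/8 + I)/(6*I)) = 7*(27/8 + I)/(6*I))
1/q(c(-5, -5)) = 1/(7*(27 + 8*sqrt(-5))/(48*(sqrt(-5)))) = 1/(7*(27 + 8*(I*sqrt(5)))/(48*((I*sqrt(5))))) = 1/(7*(-I*sqrt(5)/5)*(27 + 8*I*sqrt(5))/48) = 1/(-7*I*sqrt(5)*(27 + 8*I*sqrt(5))/240) = 48*I*sqrt(5)/(7*(27 + 8*I*sqrt(5)))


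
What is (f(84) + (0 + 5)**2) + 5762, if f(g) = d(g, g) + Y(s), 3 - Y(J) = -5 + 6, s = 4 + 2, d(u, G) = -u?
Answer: 5705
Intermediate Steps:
s = 6
Y(J) = 2 (Y(J) = 3 - (-5 + 6) = 3 - 1*1 = 3 - 1 = 2)
f(g) = 2 - g (f(g) = -g + 2 = 2 - g)
(f(84) + (0 + 5)**2) + 5762 = ((2 - 1*84) + (0 + 5)**2) + 5762 = ((2 - 84) + 5**2) + 5762 = (-82 + 25) + 5762 = -57 + 5762 = 5705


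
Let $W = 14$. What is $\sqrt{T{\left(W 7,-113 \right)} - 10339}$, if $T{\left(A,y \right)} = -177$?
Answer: $2 i \sqrt{2629} \approx 102.55 i$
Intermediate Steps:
$\sqrt{T{\left(W 7,-113 \right)} - 10339} = \sqrt{-177 - 10339} = \sqrt{-10516} = 2 i \sqrt{2629}$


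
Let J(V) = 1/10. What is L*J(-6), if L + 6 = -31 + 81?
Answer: 22/5 ≈ 4.4000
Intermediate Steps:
L = 44 (L = -6 + (-31 + 81) = -6 + 50 = 44)
J(V) = ⅒
L*J(-6) = 44*(⅒) = 22/5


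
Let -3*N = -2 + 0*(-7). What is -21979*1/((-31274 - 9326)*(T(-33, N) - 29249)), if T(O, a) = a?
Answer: -65937/3562447000 ≈ -1.8509e-5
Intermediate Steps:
N = ⅔ (N = -(-2 + 0*(-7))/3 = -(-2 + 0)/3 = -⅓*(-2) = ⅔ ≈ 0.66667)
-21979*1/((-31274 - 9326)*(T(-33, N) - 29249)) = -21979*1/((-31274 - 9326)*(⅔ - 29249)) = -21979/((-87745/3*(-40600))) = -21979/3562447000/3 = -21979*3/3562447000 = -65937/3562447000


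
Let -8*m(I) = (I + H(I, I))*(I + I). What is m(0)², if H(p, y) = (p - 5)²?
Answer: 0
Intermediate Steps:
H(p, y) = (-5 + p)²
m(I) = -I*(I + (-5 + I)²)/4 (m(I) = -(I + (-5 + I)²)*(I + I)/8 = -(I + (-5 + I)²)*2*I/8 = -I*(I + (-5 + I)²)/4)
m(0)² = (-¼*0*(0 + (-5 + 0)²))² = (-¼*0*(0 + (-5)²))² = (-¼*0*(0 + 25))² = (-¼*0*25)² = 0² = 0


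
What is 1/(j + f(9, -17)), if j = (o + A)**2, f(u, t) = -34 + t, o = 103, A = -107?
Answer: -1/35 ≈ -0.028571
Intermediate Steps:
j = 16 (j = (103 - 107)**2 = (-4)**2 = 16)
1/(j + f(9, -17)) = 1/(16 + (-34 - 17)) = 1/(16 - 51) = 1/(-35) = -1/35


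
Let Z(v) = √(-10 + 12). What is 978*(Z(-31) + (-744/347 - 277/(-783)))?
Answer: -158577158/90567 + 978*√2 ≈ -367.84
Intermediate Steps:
Z(v) = √2
978*(Z(-31) + (-744/347 - 277/(-783))) = 978*(√2 + (-744/347 - 277/(-783))) = 978*(√2 + (-744*1/347 - 277*(-1/783))) = 978*(√2 + (-744/347 + 277/783)) = 978*(√2 - 486433/271701) = 978*(-486433/271701 + √2) = -158577158/90567 + 978*√2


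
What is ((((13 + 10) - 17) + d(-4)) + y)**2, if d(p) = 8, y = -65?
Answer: 2601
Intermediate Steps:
((((13 + 10) - 17) + d(-4)) + y)**2 = ((((13 + 10) - 17) + 8) - 65)**2 = (((23 - 17) + 8) - 65)**2 = ((6 + 8) - 65)**2 = (14 - 65)**2 = (-51)**2 = 2601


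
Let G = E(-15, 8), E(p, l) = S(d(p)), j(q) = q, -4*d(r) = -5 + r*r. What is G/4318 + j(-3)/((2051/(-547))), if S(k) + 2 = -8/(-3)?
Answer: 10630808/13284327 ≈ 0.80025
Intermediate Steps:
d(r) = 5/4 - r²/4 (d(r) = -(-5 + r*r)/4 = -(-5 + r²)/4 = 5/4 - r²/4)
S(k) = ⅔ (S(k) = -2 - 8/(-3) = -2 - 8*(-⅓) = -2 + 8/3 = ⅔)
E(p, l) = ⅔
G = ⅔ ≈ 0.66667
G/4318 + j(-3)/((2051/(-547))) = (⅔)/4318 - 3/(2051/(-547)) = (⅔)*(1/4318) - 3/(2051*(-1/547)) = 1/6477 - 3/(-2051/547) = 1/6477 - 3*(-547/2051) = 1/6477 + 1641/2051 = 10630808/13284327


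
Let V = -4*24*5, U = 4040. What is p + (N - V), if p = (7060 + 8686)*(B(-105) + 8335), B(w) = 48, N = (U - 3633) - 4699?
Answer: 131994906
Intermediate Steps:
N = -4292 (N = (4040 - 3633) - 4699 = 407 - 4699 = -4292)
V = -480 (V = -96*5 = -480)
p = 131998718 (p = (7060 + 8686)*(48 + 8335) = 15746*8383 = 131998718)
p + (N - V) = 131998718 + (-4292 - 1*(-480)) = 131998718 + (-4292 + 480) = 131998718 - 3812 = 131994906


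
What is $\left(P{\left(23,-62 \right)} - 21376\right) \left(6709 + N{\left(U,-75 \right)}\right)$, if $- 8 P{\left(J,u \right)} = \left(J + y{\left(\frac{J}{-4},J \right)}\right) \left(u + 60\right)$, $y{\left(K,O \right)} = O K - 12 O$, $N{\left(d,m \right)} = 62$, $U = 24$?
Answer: $- \frac{2326224447}{16} \approx -1.4539 \cdot 10^{8}$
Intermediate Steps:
$y{\left(K,O \right)} = - 12 O + K O$ ($y{\left(K,O \right)} = K O - 12 O = - 12 O + K O$)
$P{\left(J,u \right)} = - \frac{\left(60 + u\right) \left(J + J \left(-12 - \frac{J}{4}\right)\right)}{8}$ ($P{\left(J,u \right)} = - \frac{\left(J + J \left(-12 + \frac{J}{-4}\right)\right) \left(u + 60\right)}{8} = - \frac{\left(J + J \left(-12 + J \left(- \frac{1}{4}\right)\right)\right) \left(60 + u\right)}{8} = - \frac{\left(J + J \left(-12 - \frac{J}{4}\right)\right) \left(60 + u\right)}{8} = - \frac{\left(60 + u\right) \left(J + J \left(-12 - \frac{J}{4}\right)\right)}{8}$)
$\left(P{\left(23,-62 \right)} - 21376\right) \left(6709 + N{\left(U,-75 \right)}\right) = \left(\frac{1}{32} \cdot 23 \left(2640 + 44 \left(-62\right) + 60 \cdot 23 + 23 \left(-62\right)\right) - 21376\right) \left(6709 + 62\right) = \left(\frac{1}{32} \cdot 23 \left(2640 - 2728 + 1380 - 1426\right) - 21376\right) 6771 = \left(\frac{1}{32} \cdot 23 \left(-134\right) - 21376\right) 6771 = \left(- \frac{1541}{16} - 21376\right) 6771 = \left(- \frac{343557}{16}\right) 6771 = - \frac{2326224447}{16}$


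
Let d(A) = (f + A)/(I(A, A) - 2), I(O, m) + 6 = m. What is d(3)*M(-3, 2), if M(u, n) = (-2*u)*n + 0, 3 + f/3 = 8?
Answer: -216/5 ≈ -43.200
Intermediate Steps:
f = 15 (f = -9 + 3*8 = -9 + 24 = 15)
I(O, m) = -6 + m
d(A) = (15 + A)/(-8 + A) (d(A) = (15 + A)/((-6 + A) - 2) = (15 + A)/(-8 + A))
M(u, n) = -2*n*u (M(u, n) = -2*n*u + 0 = -2*n*u)
d(3)*M(-3, 2) = ((15 + 3)/(-8 + 3))*(-2*2*(-3)) = (18/(-5))*12 = -1/5*18*12 = -18/5*12 = -216/5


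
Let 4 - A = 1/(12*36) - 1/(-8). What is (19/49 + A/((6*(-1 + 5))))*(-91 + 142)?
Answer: 4742473/169344 ≈ 28.005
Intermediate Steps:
A = 1673/432 (A = 4 - (1/(12*36) - 1/(-8)) = 4 - ((1/12)*(1/36) - 1*(-⅛)) = 4 - (1/432 + ⅛) = 4 - 1*55/432 = 4 - 55/432 = 1673/432 ≈ 3.8727)
(19/49 + A/((6*(-1 + 5))))*(-91 + 142) = (19/49 + 1673/(432*((6*(-1 + 5)))))*(-91 + 142) = (19*(1/49) + 1673/(432*((6*4))))*51 = (19/49 + (1673/432)/24)*51 = (19/49 + (1673/432)*(1/24))*51 = (19/49 + 1673/10368)*51 = (278969/508032)*51 = 4742473/169344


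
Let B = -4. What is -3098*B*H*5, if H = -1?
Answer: -61960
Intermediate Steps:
-3098*B*H*5 = -3098*(-4*(-1))*5 = -12392*5 = -3098*20 = -61960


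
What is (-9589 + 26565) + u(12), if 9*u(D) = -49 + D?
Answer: 152747/9 ≈ 16972.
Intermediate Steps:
u(D) = -49/9 + D/9 (u(D) = (-49 + D)/9 = -49/9 + D/9)
(-9589 + 26565) + u(12) = (-9589 + 26565) + (-49/9 + (⅑)*12) = 16976 + (-49/9 + 4/3) = 16976 - 37/9 = 152747/9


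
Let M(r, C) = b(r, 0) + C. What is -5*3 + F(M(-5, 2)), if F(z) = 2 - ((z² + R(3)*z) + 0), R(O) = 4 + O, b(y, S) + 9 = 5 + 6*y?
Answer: -813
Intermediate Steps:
b(y, S) = -4 + 6*y (b(y, S) = -9 + (5 + 6*y) = -4 + 6*y)
M(r, C) = -4 + C + 6*r (M(r, C) = (-4 + 6*r) + C = -4 + C + 6*r)
F(z) = 2 - z² - 7*z (F(z) = 2 - ((z² + (4 + 3)*z) + 0) = 2 - ((z² + 7*z) + 0) = 2 - (z² + 7*z) = 2 + (-z² - 7*z) = 2 - z² - 7*z)
-5*3 + F(M(-5, 2)) = -5*3 + (2 - (-4 + 2 + 6*(-5))² - 7*(-4 + 2 + 6*(-5))) = -15 + (2 - (-4 + 2 - 30)² - 7*(-4 + 2 - 30)) = -15 + (2 - 1*(-32)² - 7*(-32)) = -15 + (2 - 1*1024 + 224) = -15 + (2 - 1024 + 224) = -15 - 798 = -813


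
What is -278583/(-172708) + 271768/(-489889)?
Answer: 89538239543/84607749412 ≈ 1.0583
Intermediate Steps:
-278583/(-172708) + 271768/(-489889) = -278583*(-1/172708) + 271768*(-1/489889) = 278583/172708 - 271768/489889 = 89538239543/84607749412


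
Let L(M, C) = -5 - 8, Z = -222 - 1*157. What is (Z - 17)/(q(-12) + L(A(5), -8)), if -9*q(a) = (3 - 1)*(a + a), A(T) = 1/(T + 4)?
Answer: 1188/23 ≈ 51.652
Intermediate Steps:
Z = -379 (Z = -222 - 157 = -379)
A(T) = 1/(4 + T)
q(a) = -4*a/9 (q(a) = -(3 - 1)*(a + a)/9 = -2*2*a/9 = -4*a/9)
L(M, C) = -13
(Z - 17)/(q(-12) + L(A(5), -8)) = (-379 - 17)/(-4/9*(-12) - 13) = -396/(16/3 - 13) = -396/(-23/3) = -396*(-3/23) = 1188/23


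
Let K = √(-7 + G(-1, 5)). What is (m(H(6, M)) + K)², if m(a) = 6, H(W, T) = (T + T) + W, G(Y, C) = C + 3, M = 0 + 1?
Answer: 49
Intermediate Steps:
M = 1
G(Y, C) = 3 + C
H(W, T) = W + 2*T (H(W, T) = 2*T + W = W + 2*T)
K = 1 (K = √(-7 + (3 + 5)) = √(-7 + 8) = √1 = 1)
(m(H(6, M)) + K)² = (6 + 1)² = 7² = 49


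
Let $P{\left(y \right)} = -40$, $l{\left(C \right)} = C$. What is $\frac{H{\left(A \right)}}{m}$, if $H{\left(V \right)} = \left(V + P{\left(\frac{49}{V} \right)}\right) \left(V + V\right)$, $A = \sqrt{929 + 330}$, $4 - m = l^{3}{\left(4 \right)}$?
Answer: $- \frac{1259}{30} + \frac{4 \sqrt{1259}}{3} \approx 5.3432$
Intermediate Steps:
$m = -60$ ($m = 4 - 4^{3} = 4 - 64 = -60$)
$A = \sqrt{1259} \approx 35.482$
$H{\left(V \right)} = 2 V \left(-40 + V\right)$ ($H{\left(V \right)} = \left(V - 40\right) \left(V + V\right) = \left(-40 + V\right) 2 V = 2 V \left(-40 + V\right)$)
$\frac{H{\left(A \right)}}{m} = \frac{2 \sqrt{1259} \left(-40 + \sqrt{1259}\right)}{-60} = 2 \sqrt{1259} \left(-40 + \sqrt{1259}\right) \left(- \frac{1}{60}\right) = - \frac{\sqrt{1259} \left(-40 + \sqrt{1259}\right)}{30}$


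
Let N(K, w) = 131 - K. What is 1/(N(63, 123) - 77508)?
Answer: -1/77440 ≈ -1.2913e-5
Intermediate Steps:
1/(N(63, 123) - 77508) = 1/((131 - 1*63) - 77508) = 1/((131 - 63) - 77508) = 1/(68 - 77508) = 1/(-77440) = -1/77440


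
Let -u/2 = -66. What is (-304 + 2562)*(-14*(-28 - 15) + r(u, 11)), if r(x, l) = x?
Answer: 1657372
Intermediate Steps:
u = 132 (u = -2*(-66) = 132)
(-304 + 2562)*(-14*(-28 - 15) + r(u, 11)) = (-304 + 2562)*(-14*(-28 - 15) + 132) = 2258*(-14*(-43) + 132) = 2258*(602 + 132) = 2258*734 = 1657372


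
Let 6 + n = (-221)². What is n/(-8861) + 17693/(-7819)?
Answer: -538618538/69284159 ≈ -7.7740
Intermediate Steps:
n = 48835 (n = -6 + (-221)² = -6 + 48841 = 48835)
n/(-8861) + 17693/(-7819) = 48835/(-8861) + 17693/(-7819) = 48835*(-1/8861) + 17693*(-1/7819) = -48835/8861 - 17693/7819 = -538618538/69284159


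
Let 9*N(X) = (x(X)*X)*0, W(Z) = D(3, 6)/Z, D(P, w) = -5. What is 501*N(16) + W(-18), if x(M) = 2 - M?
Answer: 5/18 ≈ 0.27778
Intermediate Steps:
W(Z) = -5/Z
N(X) = 0 (N(X) = (((2 - X)*X)*0)/9 = ((X*(2 - X))*0)/9 = (⅑)*0 = 0)
501*N(16) + W(-18) = 501*0 - 5/(-18) = 0 - 5*(-1/18) = 0 + 5/18 = 5/18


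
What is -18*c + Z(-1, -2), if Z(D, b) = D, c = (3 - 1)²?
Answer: -73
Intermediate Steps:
c = 4 (c = 2² = 4)
-18*c + Z(-1, -2) = -18*4 - 1 = -72 - 1 = -73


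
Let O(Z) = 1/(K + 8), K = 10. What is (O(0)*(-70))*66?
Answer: -770/3 ≈ -256.67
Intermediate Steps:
O(Z) = 1/18 (O(Z) = 1/(10 + 8) = 1/18)
(O(0)*(-70))*66 = ((1/18)*(-70))*66 = -35/9*66 = -770/3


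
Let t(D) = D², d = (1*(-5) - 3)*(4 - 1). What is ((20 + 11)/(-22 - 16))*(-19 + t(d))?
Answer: -17267/38 ≈ -454.39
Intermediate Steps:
d = -24 (d = (-5 - 3)*3 = -8*3 = -24)
((20 + 11)/(-22 - 16))*(-19 + t(d)) = ((20 + 11)/(-22 - 16))*(-19 + (-24)²) = (31/(-38))*(-19 + 576) = (31*(-1/38))*557 = -31/38*557 = -17267/38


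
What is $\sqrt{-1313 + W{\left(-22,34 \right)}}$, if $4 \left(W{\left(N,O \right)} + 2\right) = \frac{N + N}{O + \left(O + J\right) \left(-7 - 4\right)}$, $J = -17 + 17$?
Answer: $\frac{i \sqrt{38002565}}{170} \approx 36.262 i$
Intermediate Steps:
$J = 0$
$W{\left(N,O \right)} = -2 - \frac{N}{20 O}$ ($W{\left(N,O \right)} = -2 + \frac{\left(N + N\right) \frac{1}{O + \left(O + 0\right) \left(-7 - 4\right)}}{4} = -2 + \frac{2 N \frac{1}{O + O \left(-11\right)}}{4} = -2 + \frac{2 N \frac{1}{O - 11 O}}{4} = -2 + \frac{2 N \frac{1}{\left(-10\right) O}}{4} = -2 + \frac{2 N \left(- \frac{1}{10 O}\right)}{4} = -2 + \frac{\left(- \frac{1}{5}\right) N \frac{1}{O}}{4} = -2 - \frac{N}{20 O}$)
$\sqrt{-1313 + W{\left(-22,34 \right)}} = \sqrt{-1313 - \left(2 - \frac{11}{10 \cdot 34}\right)} = \sqrt{-1313 - \left(2 - \frac{11}{340}\right)} = \sqrt{-1313 + \left(-2 + \frac{11}{340}\right)} = \sqrt{-1313 - \frac{669}{340}} = \sqrt{- \frac{447089}{340}} = \frac{i \sqrt{38002565}}{170}$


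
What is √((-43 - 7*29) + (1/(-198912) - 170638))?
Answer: I*√26410912368393/12432 ≈ 413.38*I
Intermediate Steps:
√((-43 - 7*29) + (1/(-198912) - 170638)) = √((-43 - 203) + (-1/198912 - 170638)) = √(-246 - 33941945857/198912) = √(-33990878209/198912) = I*√26410912368393/12432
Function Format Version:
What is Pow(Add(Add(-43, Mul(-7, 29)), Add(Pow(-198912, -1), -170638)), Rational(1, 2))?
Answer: Mul(Rational(1, 12432), I, Pow(26410912368393, Rational(1, 2))) ≈ Mul(413.38, I)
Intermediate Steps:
Pow(Add(Add(-43, Mul(-7, 29)), Add(Pow(-198912, -1), -170638)), Rational(1, 2)) = Pow(Add(Add(-43, -203), Add(Rational(-1, 198912), -170638)), Rational(1, 2)) = Pow(Add(-246, Rational(-33941945857, 198912)), Rational(1, 2)) = Pow(Rational(-33990878209, 198912), Rational(1, 2)) = Mul(Rational(1, 12432), I, Pow(26410912368393, Rational(1, 2)))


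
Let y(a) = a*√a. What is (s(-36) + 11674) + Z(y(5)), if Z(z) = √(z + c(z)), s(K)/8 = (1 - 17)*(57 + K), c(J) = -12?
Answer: 8986 + √(-12 + 5*√5) ≈ 8986.0 + 0.90535*I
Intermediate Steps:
s(K) = -7296 - 128*K (s(K) = 8*((1 - 17)*(57 + K)) = 8*(-16*(57 + K)) = 8*(-912 - 16*K) = -7296 - 128*K)
y(a) = a^(3/2)
Z(z) = √(-12 + z) (Z(z) = √(z - 12) = √(-12 + z))
(s(-36) + 11674) + Z(y(5)) = ((-7296 - 128*(-36)) + 11674) + √(-12 + 5^(3/2)) = ((-7296 + 4608) + 11674) + √(-12 + 5*√5) = (-2688 + 11674) + √(-12 + 5*√5) = 8986 + √(-12 + 5*√5)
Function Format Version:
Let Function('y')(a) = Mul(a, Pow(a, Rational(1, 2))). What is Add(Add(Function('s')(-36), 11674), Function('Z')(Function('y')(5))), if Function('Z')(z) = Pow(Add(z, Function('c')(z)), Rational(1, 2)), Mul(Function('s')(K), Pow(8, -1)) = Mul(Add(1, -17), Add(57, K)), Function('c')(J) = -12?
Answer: Add(8986, Pow(Add(-12, Mul(5, Pow(5, Rational(1, 2)))), Rational(1, 2))) ≈ Add(8986.0, Mul(0.90535, I))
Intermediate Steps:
Function('s')(K) = Add(-7296, Mul(-128, K)) (Function('s')(K) = Mul(8, Mul(Add(1, -17), Add(57, K))) = Mul(8, Mul(-16, Add(57, K))) = Mul(8, Add(-912, Mul(-16, K))) = Add(-7296, Mul(-128, K)))
Function('y')(a) = Pow(a, Rational(3, 2))
Function('Z')(z) = Pow(Add(-12, z), Rational(1, 2)) (Function('Z')(z) = Pow(Add(z, -12), Rational(1, 2)) = Pow(Add(-12, z), Rational(1, 2)))
Add(Add(Function('s')(-36), 11674), Function('Z')(Function('y')(5))) = Add(Add(Add(-7296, Mul(-128, -36)), 11674), Pow(Add(-12, Pow(5, Rational(3, 2))), Rational(1, 2))) = Add(Add(Add(-7296, 4608), 11674), Pow(Add(-12, Mul(5, Pow(5, Rational(1, 2)))), Rational(1, 2))) = Add(Add(-2688, 11674), Pow(Add(-12, Mul(5, Pow(5, Rational(1, 2)))), Rational(1, 2))) = Add(8986, Pow(Add(-12, Mul(5, Pow(5, Rational(1, 2)))), Rational(1, 2)))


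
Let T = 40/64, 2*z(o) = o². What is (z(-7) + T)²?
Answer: 40401/64 ≈ 631.27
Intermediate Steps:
z(o) = o²/2
T = 5/8 (T = 40*(1/64) = 5/8 ≈ 0.62500)
(z(-7) + T)² = ((½)*(-7)² + 5/8)² = ((½)*49 + 5/8)² = (49/2 + 5/8)² = (201/8)² = 40401/64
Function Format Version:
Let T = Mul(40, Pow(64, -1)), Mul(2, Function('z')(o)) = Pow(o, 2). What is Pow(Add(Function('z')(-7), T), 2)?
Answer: Rational(40401, 64) ≈ 631.27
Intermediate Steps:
Function('z')(o) = Mul(Rational(1, 2), Pow(o, 2))
T = Rational(5, 8) (T = Mul(40, Rational(1, 64)) = Rational(5, 8) ≈ 0.62500)
Pow(Add(Function('z')(-7), T), 2) = Pow(Add(Mul(Rational(1, 2), Pow(-7, 2)), Rational(5, 8)), 2) = Pow(Add(Mul(Rational(1, 2), 49), Rational(5, 8)), 2) = Pow(Add(Rational(49, 2), Rational(5, 8)), 2) = Pow(Rational(201, 8), 2) = Rational(40401, 64)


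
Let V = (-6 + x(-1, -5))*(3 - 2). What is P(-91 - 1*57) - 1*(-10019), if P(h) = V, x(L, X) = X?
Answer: 10008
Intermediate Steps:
V = -11 (V = (-6 - 5)*(3 - 2) = -11*1 = -11)
P(h) = -11
P(-91 - 1*57) - 1*(-10019) = -11 - 1*(-10019) = -11 + 10019 = 10008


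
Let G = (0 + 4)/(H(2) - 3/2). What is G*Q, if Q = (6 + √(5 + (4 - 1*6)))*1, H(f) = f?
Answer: 48 + 8*√3 ≈ 61.856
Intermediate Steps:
Q = 6 + √3 (Q = (6 + √(5 + (4 - 6)))*1 = (6 + √(5 - 2))*1 = (6 + √3)*1 = 6 + √3 ≈ 7.7320)
G = 8 (G = (0 + 4)/(2 - 3/2) = 4/(2 - 3*½) = 4/(2 - 3/2) = 4/(½) = 4*2 = 8)
G*Q = 8*(6 + √3) = 48 + 8*√3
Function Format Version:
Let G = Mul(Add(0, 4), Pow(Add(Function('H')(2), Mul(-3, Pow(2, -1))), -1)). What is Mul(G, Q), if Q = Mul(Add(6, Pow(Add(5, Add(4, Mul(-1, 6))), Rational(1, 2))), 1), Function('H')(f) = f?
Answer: Add(48, Mul(8, Pow(3, Rational(1, 2)))) ≈ 61.856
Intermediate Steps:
Q = Add(6, Pow(3, Rational(1, 2))) (Q = Mul(Add(6, Pow(Add(5, Add(4, -6)), Rational(1, 2))), 1) = Mul(Add(6, Pow(Add(5, -2), Rational(1, 2))), 1) = Mul(Add(6, Pow(3, Rational(1, 2))), 1) = Add(6, Pow(3, Rational(1, 2))) ≈ 7.7320)
G = 8 (G = Mul(Add(0, 4), Pow(Add(2, Mul(-3, Pow(2, -1))), -1)) = Mul(4, Pow(Add(2, Mul(-3, Rational(1, 2))), -1)) = Mul(4, Pow(Add(2, Rational(-3, 2)), -1)) = Mul(4, Pow(Rational(1, 2), -1)) = Mul(4, 2) = 8)
Mul(G, Q) = Mul(8, Add(6, Pow(3, Rational(1, 2)))) = Add(48, Mul(8, Pow(3, Rational(1, 2))))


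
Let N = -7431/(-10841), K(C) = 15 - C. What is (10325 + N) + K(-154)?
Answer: 113772885/10841 ≈ 10495.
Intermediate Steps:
N = 7431/10841 (N = -7431*(-1/10841) = 7431/10841 ≈ 0.68545)
(10325 + N) + K(-154) = (10325 + 7431/10841) + (15 - 1*(-154)) = 111940756/10841 + (15 + 154) = 111940756/10841 + 169 = 113772885/10841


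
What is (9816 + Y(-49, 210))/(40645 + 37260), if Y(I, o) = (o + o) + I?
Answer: 10187/77905 ≈ 0.13076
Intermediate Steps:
Y(I, o) = I + 2*o (Y(I, o) = 2*o + I = I + 2*o)
(9816 + Y(-49, 210))/(40645 + 37260) = (9816 + (-49 + 2*210))/(40645 + 37260) = (9816 + (-49 + 420))/77905 = (9816 + 371)*(1/77905) = 10187*(1/77905) = 10187/77905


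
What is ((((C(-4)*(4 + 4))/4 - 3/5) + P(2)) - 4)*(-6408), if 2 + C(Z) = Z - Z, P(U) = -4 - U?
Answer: 467784/5 ≈ 93557.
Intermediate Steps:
C(Z) = -2 (C(Z) = -2 + (Z - Z) = -2 + 0 = -2)
((((C(-4)*(4 + 4))/4 - 3/5) + P(2)) - 4)*(-6408) = (((-2*(4 + 4)/4 - 3/5) + (-4 - 1*2)) - 4)*(-6408) = (((-2*8*(¼) - 3*⅕) + (-4 - 2)) - 4)*(-6408) = (((-16*¼ - ⅗) - 6) - 4)*(-6408) = (((-4 - ⅗) - 6) - 4)*(-6408) = ((-23/5 - 6) - 4)*(-6408) = (-53/5 - 4)*(-6408) = -73/5*(-6408) = 467784/5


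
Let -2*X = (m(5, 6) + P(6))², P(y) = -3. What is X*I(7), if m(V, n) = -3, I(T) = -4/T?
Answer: 72/7 ≈ 10.286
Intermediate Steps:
X = -18 (X = -(-3 - 3)²/2 = -½*(-6)² = -½*36 = -18)
X*I(7) = -(-72)/7 = -18*(-4/7) = 72/7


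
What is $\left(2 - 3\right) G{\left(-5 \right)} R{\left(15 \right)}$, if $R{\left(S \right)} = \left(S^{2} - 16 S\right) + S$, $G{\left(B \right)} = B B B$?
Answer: $0$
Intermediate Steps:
$G{\left(B \right)} = B^{3}$ ($G{\left(B \right)} = B^{2} B = B^{3}$)
$R{\left(S \right)} = S^{2} - 15 S$
$\left(2 - 3\right) G{\left(-5 \right)} R{\left(15 \right)} = \left(2 - 3\right) \left(-5\right)^{3} \cdot 15 \left(-15 + 15\right) = \left(-1\right) \left(-125\right) 15 \cdot 0 = 125 \cdot 0 = 0$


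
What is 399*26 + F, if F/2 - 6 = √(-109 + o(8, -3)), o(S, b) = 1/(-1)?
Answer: 10386 + 2*I*√110 ≈ 10386.0 + 20.976*I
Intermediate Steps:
o(S, b) = -1
F = 12 + 2*I*√110 (F = 12 + 2*√(-109 - 1) = 12 + 2*√(-110) = 12 + 2*(I*√110) = 12 + 2*I*√110 ≈ 12.0 + 20.976*I)
399*26 + F = 399*26 + (12 + 2*I*√110) = 10374 + (12 + 2*I*√110) = 10386 + 2*I*√110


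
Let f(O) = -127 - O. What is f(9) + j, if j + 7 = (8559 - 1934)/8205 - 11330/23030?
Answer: -539236667/3779223 ≈ -142.68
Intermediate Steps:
j = -25262339/3779223 (j = -7 + ((8559 - 1934)/8205 - 11330/23030) = -7 + (6625*(1/8205) - 11330*1/23030) = -7 + (1325/1641 - 1133/2303) = -7 + 1192222/3779223 = -25262339/3779223 ≈ -6.6845)
f(9) + j = (-127 - 1*9) - 25262339/3779223 = (-127 - 9) - 25262339/3779223 = -136 - 25262339/3779223 = -539236667/3779223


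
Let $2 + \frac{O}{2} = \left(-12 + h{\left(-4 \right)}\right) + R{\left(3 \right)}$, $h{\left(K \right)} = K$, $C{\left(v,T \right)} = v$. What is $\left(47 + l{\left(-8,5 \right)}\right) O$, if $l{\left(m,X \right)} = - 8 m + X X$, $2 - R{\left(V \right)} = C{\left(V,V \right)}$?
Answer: $-5168$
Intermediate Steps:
$R{\left(V \right)} = 2 - V$
$O = -38$ ($O = -4 + 2 \left(\left(-12 - 4\right) + \left(2 - 3\right)\right) = -4 + 2 \left(-16 + \left(2 - 3\right)\right) = -4 + 2 \left(-16 - 1\right) = -4 + 2 \left(-17\right) = -4 - 34 = -38$)
$l{\left(m,X \right)} = X^{2} - 8 m$ ($l{\left(m,X \right)} = - 8 m + X^{2} = X^{2} - 8 m$)
$\left(47 + l{\left(-8,5 \right)}\right) O = \left(47 + \left(5^{2} - -64\right)\right) \left(-38\right) = \left(47 + \left(25 + 64\right)\right) \left(-38\right) = \left(47 + 89\right) \left(-38\right) = 136 \left(-38\right) = -5168$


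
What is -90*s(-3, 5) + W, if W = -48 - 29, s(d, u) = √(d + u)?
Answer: -77 - 90*√2 ≈ -204.28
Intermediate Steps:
W = -77
-90*s(-3, 5) + W = -90*√(-3 + 5) - 77 = -90*√2 - 77 = -77 - 90*√2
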